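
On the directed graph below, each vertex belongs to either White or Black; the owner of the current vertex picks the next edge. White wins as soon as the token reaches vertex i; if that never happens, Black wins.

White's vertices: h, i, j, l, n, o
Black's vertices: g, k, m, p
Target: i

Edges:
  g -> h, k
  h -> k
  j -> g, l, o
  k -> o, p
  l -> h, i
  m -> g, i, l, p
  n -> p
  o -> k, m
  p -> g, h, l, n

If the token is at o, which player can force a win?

A0 = {i}
A1: add {l} — l (White) has l→i.
A2: add {j} — j (White) has j→l.
A3 = A2; e.g. g (Black) can still go to h. Fixed point.
o never enters the attractor, so Black can avoid the target forever.

Black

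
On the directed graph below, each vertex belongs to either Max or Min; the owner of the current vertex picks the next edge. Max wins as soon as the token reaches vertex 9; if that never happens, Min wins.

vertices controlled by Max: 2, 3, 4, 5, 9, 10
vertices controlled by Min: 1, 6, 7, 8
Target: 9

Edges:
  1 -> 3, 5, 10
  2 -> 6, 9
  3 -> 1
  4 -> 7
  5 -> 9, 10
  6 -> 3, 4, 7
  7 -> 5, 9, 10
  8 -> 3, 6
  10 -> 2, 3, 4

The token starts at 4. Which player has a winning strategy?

Max

A0 = {9}
A1: add {2, 5} — 2 (Max) has 2→9; 5 (Max) has 5→9.
A2: add {10} — 10 (Max) has 10→2.
A3: add {7} — 7 (Min): all of {5, 9, 10} already in.
A4: add {4} — 4 (Max) has 4→7.
A5 = A4; e.g. 1 (Min) can still go to 3. Fixed point.
4 ∈ A4, so Max can force the target.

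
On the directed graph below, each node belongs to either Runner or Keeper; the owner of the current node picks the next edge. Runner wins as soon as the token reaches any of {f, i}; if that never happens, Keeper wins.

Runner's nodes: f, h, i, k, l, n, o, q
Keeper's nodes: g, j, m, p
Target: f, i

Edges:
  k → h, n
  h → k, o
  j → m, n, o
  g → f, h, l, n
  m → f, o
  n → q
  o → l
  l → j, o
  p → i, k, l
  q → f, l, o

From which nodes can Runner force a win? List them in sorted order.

A0 = {f, i}
A1: add {q} — q (Runner) has q→f.
A2: add {n} — n (Runner) has n→q.
A3: add {k} — k (Runner) has k→n.
A4: add {h} — h (Runner) has h→k.
A5 = A4; e.g. g (Keeper) can still go to l. Fixed point.
Runner's winning region = {f, h, i, k, n, q}.

f, h, i, k, n, q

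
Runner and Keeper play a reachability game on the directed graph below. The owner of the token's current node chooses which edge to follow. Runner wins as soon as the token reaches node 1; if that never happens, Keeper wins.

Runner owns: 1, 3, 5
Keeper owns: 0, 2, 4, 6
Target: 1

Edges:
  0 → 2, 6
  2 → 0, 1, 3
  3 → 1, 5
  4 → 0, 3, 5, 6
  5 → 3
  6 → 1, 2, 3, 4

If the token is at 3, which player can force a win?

A0 = {1}
A1: add {3} — 3 (Runner) has 3→1.
3 ∈ A1, so Runner can force the target.

Runner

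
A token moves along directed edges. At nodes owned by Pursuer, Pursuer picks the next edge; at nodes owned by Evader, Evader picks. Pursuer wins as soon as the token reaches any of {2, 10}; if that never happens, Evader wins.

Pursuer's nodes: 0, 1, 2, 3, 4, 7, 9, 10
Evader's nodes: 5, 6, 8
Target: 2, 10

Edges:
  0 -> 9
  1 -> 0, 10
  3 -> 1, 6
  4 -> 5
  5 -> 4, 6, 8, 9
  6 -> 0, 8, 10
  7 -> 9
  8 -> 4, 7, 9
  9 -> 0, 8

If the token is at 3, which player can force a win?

A0 = {2, 10}
A1: add {1} — 1 (Pursuer) has 1→10.
A2: add {3} — 3 (Pursuer) has 3→1.
A3 = A2; e.g. 0 (Pursuer) has no edge into A2. Fixed point.
3 ∈ A2, so Pursuer can force the target.

Pursuer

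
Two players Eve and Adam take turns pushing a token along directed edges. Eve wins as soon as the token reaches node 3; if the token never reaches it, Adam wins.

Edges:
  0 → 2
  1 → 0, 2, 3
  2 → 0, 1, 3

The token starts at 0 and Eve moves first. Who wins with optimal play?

Adam

Track states (vertex, player-to-move).
A0 = {(3,Eve), (3,Adam)}
A1: add {(1,Eve), (2,Eve)}.
A2: add {(0,Adam)}.
A3 = A2; e.g. (0,Eve) stays out. (0,Eve) never enters ⇒ Adam avoids the target.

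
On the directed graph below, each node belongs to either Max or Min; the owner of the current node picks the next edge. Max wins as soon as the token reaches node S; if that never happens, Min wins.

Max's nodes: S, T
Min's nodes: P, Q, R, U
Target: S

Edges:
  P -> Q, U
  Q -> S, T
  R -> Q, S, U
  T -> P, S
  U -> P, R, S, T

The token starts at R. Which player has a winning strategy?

Min

A0 = {S}
A1: add {T} — T (Max) has T→S.
A2: add {Q} — Q (Min): all of {S, T} already in.
A3 = A2; e.g. P (Min) can still go to U. Fixed point.
R never enters the attractor, so Min can avoid the target forever.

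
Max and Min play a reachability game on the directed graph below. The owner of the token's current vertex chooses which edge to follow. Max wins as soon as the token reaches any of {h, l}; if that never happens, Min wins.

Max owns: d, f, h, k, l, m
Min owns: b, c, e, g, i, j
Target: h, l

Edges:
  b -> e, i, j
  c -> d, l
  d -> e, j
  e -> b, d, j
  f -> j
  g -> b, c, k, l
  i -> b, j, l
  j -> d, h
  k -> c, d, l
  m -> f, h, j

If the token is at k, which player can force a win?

A0 = {h, l}
A1: add {k, m} — k (Max) has k→l; m (Max) has m→h.
A2 = A1; e.g. b (Min) can still go to e. Fixed point.
k ∈ A1, so Max can force the target.

Max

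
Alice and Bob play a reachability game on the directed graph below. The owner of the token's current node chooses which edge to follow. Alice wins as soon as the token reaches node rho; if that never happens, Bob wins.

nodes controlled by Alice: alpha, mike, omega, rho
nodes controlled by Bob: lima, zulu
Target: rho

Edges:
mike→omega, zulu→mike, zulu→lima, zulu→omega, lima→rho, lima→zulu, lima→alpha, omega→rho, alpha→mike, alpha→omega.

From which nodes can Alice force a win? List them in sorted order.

A0 = {rho}
A1: add {omega} — omega (Alice) has omega→rho.
A2: add {alpha, mike} — mike (Alice) has mike→omega; alpha (Alice) has alpha→omega.
A3 = A2; e.g. zulu (Bob) can still go to lima. Fixed point.
Alice's winning region = {alpha, mike, omega, rho}.

alpha, mike, omega, rho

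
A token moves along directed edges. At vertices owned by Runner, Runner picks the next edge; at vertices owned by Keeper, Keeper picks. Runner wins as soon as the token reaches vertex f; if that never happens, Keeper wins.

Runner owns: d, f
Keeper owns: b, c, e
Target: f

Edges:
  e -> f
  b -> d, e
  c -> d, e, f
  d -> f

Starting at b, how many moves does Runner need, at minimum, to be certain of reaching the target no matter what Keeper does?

A0 = {f}
A1: add {d, e} — d (Runner) has d→f; e (Keeper): all of {f} already in.
A2: add {b, c} — b (Keeper): all of {d, e} already in; c (Keeper): all of {d, e, f} already in.
A2 = all vertices. Fixed point.
b enters the attractor at level 2, so Runner can force the target in 2 moves from there.

2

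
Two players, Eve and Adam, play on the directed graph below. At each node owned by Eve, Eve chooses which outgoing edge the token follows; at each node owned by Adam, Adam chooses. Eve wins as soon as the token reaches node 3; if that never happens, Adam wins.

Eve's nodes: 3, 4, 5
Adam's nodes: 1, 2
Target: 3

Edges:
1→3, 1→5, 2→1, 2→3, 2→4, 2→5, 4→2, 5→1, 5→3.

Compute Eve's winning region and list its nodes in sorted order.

A0 = {3}
A1: add {5} — 5 (Eve) has 5→3.
A2: add {1} — 1 (Adam): all of {3, 5} already in.
A3 = A2; e.g. 2 (Adam) can still go to 4. Fixed point.
Eve's winning region = {1, 3, 5}.

1, 3, 5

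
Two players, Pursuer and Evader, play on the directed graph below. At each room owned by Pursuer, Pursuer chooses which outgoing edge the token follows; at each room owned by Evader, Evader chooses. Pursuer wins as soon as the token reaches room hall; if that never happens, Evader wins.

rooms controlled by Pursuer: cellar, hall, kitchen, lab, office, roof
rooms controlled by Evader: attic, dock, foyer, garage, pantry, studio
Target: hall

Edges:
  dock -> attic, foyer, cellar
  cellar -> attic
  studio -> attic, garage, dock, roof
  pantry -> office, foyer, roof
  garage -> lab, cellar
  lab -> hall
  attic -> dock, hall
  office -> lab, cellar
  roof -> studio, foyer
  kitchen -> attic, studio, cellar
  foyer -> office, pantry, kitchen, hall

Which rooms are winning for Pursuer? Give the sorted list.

hall, lab, office

A0 = {hall}
A1: add {lab} — lab (Pursuer) has lab→hall.
A2: add {office} — office (Pursuer) has office→lab.
A3 = A2; e.g. attic (Evader) can still go to dock. Fixed point.
Pursuer's winning region = {hall, lab, office}.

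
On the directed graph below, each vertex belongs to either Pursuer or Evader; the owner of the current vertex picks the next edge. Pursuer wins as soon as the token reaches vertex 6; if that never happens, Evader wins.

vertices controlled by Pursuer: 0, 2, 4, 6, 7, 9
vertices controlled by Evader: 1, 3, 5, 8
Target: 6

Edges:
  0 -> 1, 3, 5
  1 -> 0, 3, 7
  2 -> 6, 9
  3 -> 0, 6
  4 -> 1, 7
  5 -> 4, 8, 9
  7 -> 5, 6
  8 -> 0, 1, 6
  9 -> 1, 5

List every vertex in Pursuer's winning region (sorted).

A0 = {6}
A1: add {2, 7} — 2 (Pursuer) has 2→6; 7 (Pursuer) has 7→6.
A2: add {4} — 4 (Pursuer) has 4→7.
A3 = A2; e.g. 0 (Pursuer) has no edge into A2. Fixed point.
Pursuer's winning region = {2, 4, 6, 7}.

2, 4, 6, 7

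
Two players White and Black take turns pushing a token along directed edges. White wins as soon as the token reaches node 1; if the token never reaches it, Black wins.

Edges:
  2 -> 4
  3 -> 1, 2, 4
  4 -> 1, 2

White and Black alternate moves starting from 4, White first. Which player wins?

Track states (vertex, player-to-move).
A0 = {(1,White), (1,Black)}
A1: add {(3,White), (4,White)}.
(4,White) ∈ A1 ⇒ White forces the target.

White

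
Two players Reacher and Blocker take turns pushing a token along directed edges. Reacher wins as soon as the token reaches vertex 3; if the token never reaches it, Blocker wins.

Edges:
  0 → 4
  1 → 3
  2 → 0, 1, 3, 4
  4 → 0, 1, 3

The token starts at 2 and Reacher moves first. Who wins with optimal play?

Reacher

Track states (vertex, player-to-move).
A0 = {(3,Reacher), (3,Blocker)}
A1: add {(1,Reacher), (1,Blocker), (2,Reacher), (4,Reacher)}.
(2,Reacher) ∈ A1 ⇒ Reacher forces the target.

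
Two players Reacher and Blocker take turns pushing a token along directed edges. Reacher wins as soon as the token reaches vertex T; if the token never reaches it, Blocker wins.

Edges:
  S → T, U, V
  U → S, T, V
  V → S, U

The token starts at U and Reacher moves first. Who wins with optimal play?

Reacher

Track states (vertex, player-to-move).
A0 = {(T,Reacher), (T,Blocker)}
A1: add {(S,Reacher), (U,Reacher)}.
(U,Reacher) ∈ A1 ⇒ Reacher forces the target.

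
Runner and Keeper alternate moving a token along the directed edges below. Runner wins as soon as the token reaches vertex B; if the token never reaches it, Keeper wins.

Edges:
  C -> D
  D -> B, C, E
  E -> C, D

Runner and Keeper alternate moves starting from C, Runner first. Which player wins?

Keeper

Track states (vertex, player-to-move).
A0 = {(B,Runner), (B,Keeper)}
A1: add {(D,Runner)}.
A2: add {(C,Keeper)}.
A3: add {(E,Runner)}.
A4 = A3; e.g. (C,Runner) stays out. (C,Runner) never enters ⇒ Keeper avoids the target.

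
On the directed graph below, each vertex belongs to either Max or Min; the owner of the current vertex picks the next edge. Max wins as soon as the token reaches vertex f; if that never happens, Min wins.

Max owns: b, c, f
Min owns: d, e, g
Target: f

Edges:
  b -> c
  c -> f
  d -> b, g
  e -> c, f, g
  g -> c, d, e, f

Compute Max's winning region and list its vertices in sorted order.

A0 = {f}
A1: add {c} — c (Max) has c→f.
A2: add {b} — b (Max) has b→c.
A3 = A2; e.g. d (Min) can still go to g. Fixed point.
Max's winning region = {b, c, f}.

b, c, f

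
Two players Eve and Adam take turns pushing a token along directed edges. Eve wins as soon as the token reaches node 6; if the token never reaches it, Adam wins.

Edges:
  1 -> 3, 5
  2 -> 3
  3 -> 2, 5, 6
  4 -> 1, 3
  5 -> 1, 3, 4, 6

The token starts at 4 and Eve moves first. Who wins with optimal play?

Eve

Track states (vertex, player-to-move).
A0 = {(6,Eve), (6,Adam)}
A1: add {(3,Eve), (5,Eve)}.
A2: add {(1,Adam), (2,Adam)}.
A3: add {(4,Eve)}.
(4,Eve) ∈ A3 ⇒ Eve forces the target.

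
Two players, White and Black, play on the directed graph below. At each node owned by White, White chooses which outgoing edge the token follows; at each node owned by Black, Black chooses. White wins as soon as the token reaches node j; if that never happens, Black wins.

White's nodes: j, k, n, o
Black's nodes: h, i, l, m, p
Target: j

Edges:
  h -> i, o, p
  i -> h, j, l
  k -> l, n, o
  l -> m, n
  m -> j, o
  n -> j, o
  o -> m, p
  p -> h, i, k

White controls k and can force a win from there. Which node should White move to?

A0 = {j}
A1: add {n} — n (White) has n→j.
A2: add {k} — k (White) has k→n.
A3 = A2; e.g. h (Black) can still go to i. Fixed point.
From k, successor n is in the attractor (rank 1); the other successors l, o are not.

n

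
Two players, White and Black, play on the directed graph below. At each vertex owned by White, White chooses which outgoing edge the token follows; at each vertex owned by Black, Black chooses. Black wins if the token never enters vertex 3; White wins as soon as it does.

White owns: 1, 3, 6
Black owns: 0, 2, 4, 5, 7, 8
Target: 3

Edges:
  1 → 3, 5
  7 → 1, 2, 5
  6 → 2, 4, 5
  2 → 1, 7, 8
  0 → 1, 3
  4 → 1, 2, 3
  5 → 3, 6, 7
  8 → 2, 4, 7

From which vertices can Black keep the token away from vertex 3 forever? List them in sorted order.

A0 = {3}
A1: add {1} — 1 (White) has 1→3.
A2: add {0} — 0 (Black): all of {1, 3} already in.
A3 = A2; e.g. 2 (Black) can still go to 7. Fixed point.
White's attractor = {0, 1, 3}; Black avoids the target exactly from the complement.

2, 4, 5, 6, 7, 8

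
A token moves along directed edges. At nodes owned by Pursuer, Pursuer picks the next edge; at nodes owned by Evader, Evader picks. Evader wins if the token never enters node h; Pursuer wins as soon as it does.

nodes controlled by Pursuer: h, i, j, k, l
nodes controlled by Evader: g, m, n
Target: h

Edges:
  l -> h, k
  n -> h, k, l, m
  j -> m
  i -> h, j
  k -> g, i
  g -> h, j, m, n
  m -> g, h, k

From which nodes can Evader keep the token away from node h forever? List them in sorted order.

A0 = {h}
A1: add {i, l} — i (Pursuer) has i→h; l (Pursuer) has l→h.
A2: add {k} — k (Pursuer) has k→i.
A3 = A2; e.g. g (Evader) can still go to j. Fixed point.
Pursuer's attractor = {h, i, k, l}; Evader avoids the target exactly from the complement.

g, j, m, n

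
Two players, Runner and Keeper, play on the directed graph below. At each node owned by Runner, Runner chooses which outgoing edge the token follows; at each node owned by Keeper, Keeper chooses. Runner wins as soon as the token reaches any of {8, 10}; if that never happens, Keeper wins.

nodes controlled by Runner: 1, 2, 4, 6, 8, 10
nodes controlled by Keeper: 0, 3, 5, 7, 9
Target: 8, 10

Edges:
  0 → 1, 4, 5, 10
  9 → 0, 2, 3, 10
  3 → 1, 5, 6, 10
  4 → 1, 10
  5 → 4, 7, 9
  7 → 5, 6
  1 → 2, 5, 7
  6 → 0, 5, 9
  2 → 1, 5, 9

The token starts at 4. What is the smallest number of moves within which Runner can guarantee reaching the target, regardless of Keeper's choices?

1

A0 = {8, 10}
A1: add {4} — 4 (Runner) has 4→10.
A2 = A1; e.g. 0 (Keeper) can still go to 1. Fixed point.
4 enters the attractor at level 1, so Runner can force the target in 1 move from there.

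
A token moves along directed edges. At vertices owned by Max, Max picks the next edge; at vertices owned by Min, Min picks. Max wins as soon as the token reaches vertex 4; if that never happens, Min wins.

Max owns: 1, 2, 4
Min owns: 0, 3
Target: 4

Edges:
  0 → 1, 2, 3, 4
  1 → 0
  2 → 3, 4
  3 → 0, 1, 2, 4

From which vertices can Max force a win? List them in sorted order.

2, 4

A0 = {4}
A1: add {2} — 2 (Max) has 2→4.
A2 = A1; e.g. 0 (Min) can still go to 1. Fixed point.
Max's winning region = {2, 4}.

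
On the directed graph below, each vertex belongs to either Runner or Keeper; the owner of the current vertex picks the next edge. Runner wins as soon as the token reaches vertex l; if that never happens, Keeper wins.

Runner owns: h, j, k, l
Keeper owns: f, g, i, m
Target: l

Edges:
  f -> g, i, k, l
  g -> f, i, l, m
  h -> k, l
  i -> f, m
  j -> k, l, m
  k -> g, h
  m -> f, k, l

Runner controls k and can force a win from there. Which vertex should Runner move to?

A0 = {l}
A1: add {h, j} — h (Runner) has h→l; j (Runner) has j→l.
A2: add {k} — k (Runner) has k→h.
A3 = A2; e.g. f (Keeper) can still go to g. Fixed point.
From k, successor h is in the attractor (rank 1); the other successor g is not.

h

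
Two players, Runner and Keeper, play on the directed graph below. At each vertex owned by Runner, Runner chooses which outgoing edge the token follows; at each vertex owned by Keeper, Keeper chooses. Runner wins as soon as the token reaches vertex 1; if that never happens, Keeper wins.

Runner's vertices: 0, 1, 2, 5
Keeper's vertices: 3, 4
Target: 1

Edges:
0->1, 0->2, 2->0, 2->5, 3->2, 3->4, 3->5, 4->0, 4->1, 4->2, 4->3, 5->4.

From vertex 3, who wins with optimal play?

Keeper

A0 = {1}
A1: add {0} — 0 (Runner) has 0→1.
A2: add {2} — 2 (Runner) has 2→0.
A3 = A2; e.g. 3 (Keeper) can still go to 4. Fixed point.
3 never enters the attractor, so Keeper can avoid the target forever.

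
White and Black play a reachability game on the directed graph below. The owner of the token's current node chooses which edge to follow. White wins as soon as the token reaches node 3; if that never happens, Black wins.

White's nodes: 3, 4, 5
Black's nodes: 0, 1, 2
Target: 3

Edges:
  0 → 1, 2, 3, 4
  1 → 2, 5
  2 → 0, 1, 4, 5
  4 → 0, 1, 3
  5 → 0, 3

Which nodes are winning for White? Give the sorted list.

A0 = {3}
A1: add {4, 5} — 4 (White) has 4→3; 5 (White) has 5→3.
A2 = A1; e.g. 0 (Black) can still go to 1. Fixed point.
White's winning region = {3, 4, 5}.

3, 4, 5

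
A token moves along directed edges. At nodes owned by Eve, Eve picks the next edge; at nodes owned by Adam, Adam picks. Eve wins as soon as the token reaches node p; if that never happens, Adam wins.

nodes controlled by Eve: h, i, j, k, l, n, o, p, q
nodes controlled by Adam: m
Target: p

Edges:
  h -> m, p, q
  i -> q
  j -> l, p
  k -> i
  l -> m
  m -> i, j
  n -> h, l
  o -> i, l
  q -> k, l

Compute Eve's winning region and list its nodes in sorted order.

A0 = {p}
A1: add {h, j} — h (Eve) has h→p; j (Eve) has j→p.
A2: add {n} — n (Eve) has n→h.
A3 = A2; e.g. i (Eve) has no edge into A2. Fixed point.
Eve's winning region = {h, j, n, p}.

h, j, n, p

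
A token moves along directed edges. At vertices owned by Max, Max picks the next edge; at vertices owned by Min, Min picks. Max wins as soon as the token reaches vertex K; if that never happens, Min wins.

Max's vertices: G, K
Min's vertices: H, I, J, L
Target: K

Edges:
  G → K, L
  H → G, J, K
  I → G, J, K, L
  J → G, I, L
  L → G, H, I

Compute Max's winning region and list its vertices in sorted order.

G, K

A0 = {K}
A1: add {G} — G (Max) has G→K.
A2 = A1; e.g. H (Min) can still go to J. Fixed point.
Max's winning region = {G, K}.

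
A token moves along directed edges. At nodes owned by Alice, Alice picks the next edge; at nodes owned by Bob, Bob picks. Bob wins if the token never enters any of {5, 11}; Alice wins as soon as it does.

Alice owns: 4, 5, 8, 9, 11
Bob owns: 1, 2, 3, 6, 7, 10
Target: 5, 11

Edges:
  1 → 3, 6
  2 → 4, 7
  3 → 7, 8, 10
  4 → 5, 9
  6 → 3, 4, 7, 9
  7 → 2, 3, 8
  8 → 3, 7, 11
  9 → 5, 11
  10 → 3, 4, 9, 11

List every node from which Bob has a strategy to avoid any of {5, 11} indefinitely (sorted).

A0 = {5, 11}
A1: add {4, 8, 9} — 4 (Alice) has 4→5; 8 (Alice) has 8→11; 9 (Alice) has 9→5.
A2 = A1; e.g. 1 (Bob) can still go to 3. Fixed point.
Alice's attractor = {4, 5, 8, 9, 11}; Bob avoids the target exactly from the complement.

1, 2, 3, 6, 7, 10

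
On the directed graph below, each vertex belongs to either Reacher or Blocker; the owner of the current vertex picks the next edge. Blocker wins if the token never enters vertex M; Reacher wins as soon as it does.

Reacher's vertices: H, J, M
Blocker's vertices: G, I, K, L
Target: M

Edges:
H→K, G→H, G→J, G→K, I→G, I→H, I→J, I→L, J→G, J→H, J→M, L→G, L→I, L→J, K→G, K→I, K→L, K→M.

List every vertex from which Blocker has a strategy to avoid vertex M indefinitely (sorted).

A0 = {M}
A1: add {J} — J (Reacher) has J→M.
A2 = A1; e.g. G (Blocker) can still go to H. Fixed point.
Reacher's attractor = {J, M}; Blocker avoids the target exactly from the complement.

G, H, I, K, L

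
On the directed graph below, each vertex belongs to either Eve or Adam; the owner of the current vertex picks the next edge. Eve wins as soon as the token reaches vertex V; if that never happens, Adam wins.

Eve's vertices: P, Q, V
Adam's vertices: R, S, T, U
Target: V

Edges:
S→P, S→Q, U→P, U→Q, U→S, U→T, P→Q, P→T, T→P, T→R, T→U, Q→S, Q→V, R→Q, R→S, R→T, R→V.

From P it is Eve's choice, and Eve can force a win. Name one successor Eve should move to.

Q

A0 = {V}
A1: add {Q} — Q (Eve) has Q→V.
A2: add {P} — P (Eve) has P→Q.
A3: add {S} — S (Adam): all of {P, Q} already in.
A4 = A3; e.g. R (Adam) can still go to T. Fixed point.
From P, successor Q is in the attractor (rank 1); the other successor T is not.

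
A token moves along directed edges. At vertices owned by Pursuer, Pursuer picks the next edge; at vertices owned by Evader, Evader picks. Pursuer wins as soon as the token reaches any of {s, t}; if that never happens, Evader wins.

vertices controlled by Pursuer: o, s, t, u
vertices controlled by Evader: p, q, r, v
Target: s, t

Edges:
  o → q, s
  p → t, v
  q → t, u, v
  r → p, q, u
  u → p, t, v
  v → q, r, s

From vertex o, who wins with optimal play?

Pursuer

A0 = {s, t}
A1: add {o, u} — o (Pursuer) has o→s; u (Pursuer) has u→t.
A2 = A1; e.g. p (Evader) can still go to v. Fixed point.
o ∈ A1, so Pursuer can force the target.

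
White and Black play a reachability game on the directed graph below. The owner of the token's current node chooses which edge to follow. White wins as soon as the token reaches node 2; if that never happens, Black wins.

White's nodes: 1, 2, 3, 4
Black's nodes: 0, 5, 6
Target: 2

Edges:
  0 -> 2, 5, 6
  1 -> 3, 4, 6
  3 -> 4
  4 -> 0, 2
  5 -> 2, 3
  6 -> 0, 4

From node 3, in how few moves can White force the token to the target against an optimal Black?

2

A0 = {2}
A1: add {4} — 4 (White) has 4→2.
A2: add {1, 3} — 1 (White) has 1→4; 3 (White) has 3→4.
3 enters the attractor at level 2, so White can force the target in 2 moves from there.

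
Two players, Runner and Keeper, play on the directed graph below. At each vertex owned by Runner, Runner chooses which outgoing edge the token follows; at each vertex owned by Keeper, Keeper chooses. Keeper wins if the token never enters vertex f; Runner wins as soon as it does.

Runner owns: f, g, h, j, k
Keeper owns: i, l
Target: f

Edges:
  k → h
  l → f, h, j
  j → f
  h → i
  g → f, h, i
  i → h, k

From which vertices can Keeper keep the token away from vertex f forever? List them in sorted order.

A0 = {f}
A1: add {g, j} — g (Runner) has g→f; j (Runner) has j→f.
A2 = A1; e.g. h (Runner) has no edge into A1. Fixed point.
Runner's attractor = {f, g, j}; Keeper avoids the target exactly from the complement.

h, i, k, l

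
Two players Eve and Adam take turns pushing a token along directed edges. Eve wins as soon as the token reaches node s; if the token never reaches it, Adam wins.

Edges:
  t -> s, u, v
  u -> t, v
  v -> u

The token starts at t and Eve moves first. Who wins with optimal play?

Eve

Track states (vertex, player-to-move).
A0 = {(s,Eve), (s,Adam)}
A1: add {(t,Eve)}.
(t,Eve) ∈ A1 ⇒ Eve forces the target.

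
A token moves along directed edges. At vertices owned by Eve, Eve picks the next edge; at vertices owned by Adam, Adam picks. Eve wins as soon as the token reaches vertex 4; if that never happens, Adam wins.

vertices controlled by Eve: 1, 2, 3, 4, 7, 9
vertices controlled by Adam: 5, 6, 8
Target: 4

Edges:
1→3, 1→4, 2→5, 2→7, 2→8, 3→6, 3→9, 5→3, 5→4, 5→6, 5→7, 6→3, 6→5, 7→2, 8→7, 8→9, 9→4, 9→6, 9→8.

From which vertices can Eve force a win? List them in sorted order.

1, 3, 4, 9

A0 = {4}
A1: add {1, 9} — 1 (Eve) has 1→4; 9 (Eve) has 9→4.
A2: add {3} — 3 (Eve) has 3→9.
A3 = A2; e.g. 2 (Eve) has no edge into A2. Fixed point.
Eve's winning region = {1, 3, 4, 9}.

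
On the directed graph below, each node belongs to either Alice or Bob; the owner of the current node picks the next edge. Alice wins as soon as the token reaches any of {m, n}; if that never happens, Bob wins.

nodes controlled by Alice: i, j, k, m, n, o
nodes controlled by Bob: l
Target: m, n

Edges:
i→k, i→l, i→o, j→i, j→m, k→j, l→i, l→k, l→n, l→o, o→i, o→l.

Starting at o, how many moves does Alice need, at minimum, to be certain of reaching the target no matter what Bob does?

4

A0 = {m, n}
A1: add {j} — j (Alice) has j→m.
A2: add {k} — k (Alice) has k→j.
A3: add {i} — i (Alice) has i→k.
A4: add {o} — o (Alice) has o→i.
o enters the attractor at level 4, so Alice can force the target in 4 moves from there.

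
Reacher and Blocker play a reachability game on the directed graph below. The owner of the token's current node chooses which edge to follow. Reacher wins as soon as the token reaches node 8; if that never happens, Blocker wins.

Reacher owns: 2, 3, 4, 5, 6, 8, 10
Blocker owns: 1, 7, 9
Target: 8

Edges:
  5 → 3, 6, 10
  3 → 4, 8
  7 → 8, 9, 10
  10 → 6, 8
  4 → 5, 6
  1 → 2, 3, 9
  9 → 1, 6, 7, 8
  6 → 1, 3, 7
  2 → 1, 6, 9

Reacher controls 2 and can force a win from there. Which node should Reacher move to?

A0 = {8}
A1: add {3, 10} — 3 (Reacher) has 3→8; 10 (Reacher) has 10→8.
A2: add {5, 6} — 5 (Reacher) has 5→3; 6 (Reacher) has 6→3.
A3: add {2, 4} — 2 (Reacher) has 2→6; 4 (Reacher) has 4→5.
A4 = A3; e.g. 1 (Blocker) can still go to 9. Fixed point.
From 2, successor 6 is in the attractor (rank 2); the other successors 1, 9 are not.

6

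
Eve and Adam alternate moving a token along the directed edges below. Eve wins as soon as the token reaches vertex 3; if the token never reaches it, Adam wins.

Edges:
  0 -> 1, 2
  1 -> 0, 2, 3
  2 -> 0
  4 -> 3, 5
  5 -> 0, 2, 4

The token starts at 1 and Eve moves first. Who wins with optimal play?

Track states (vertex, player-to-move).
A0 = {(3,Eve), (3,Adam)}
A1: add {(1,Eve), (4,Eve)}.
(1,Eve) ∈ A1 ⇒ Eve forces the target.

Eve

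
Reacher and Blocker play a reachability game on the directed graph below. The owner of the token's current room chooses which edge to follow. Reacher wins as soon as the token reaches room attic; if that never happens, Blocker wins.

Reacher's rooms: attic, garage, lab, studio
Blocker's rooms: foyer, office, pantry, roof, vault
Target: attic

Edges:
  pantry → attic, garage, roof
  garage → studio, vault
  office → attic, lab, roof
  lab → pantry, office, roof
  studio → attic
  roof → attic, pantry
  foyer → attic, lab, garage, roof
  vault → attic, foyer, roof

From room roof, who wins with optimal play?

Blocker

A0 = {attic}
A1: add {studio} — studio (Reacher) has studio→attic.
A2: add {garage} — garage (Reacher) has garage→studio.
A3 = A2; e.g. lab (Reacher) has no edge into A2. Fixed point.
roof never enters the attractor, so Blocker can avoid the target forever.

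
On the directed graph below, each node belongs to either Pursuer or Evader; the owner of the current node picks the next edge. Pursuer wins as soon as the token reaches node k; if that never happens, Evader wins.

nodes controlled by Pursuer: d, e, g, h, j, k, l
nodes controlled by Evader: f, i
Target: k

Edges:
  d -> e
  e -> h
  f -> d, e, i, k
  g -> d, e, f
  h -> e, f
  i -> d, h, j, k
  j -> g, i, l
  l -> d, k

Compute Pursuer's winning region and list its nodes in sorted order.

A0 = {k}
A1: add {l} — l (Pursuer) has l→k.
A2: add {j} — j (Pursuer) has j→l.
A3 = A2; e.g. d (Pursuer) has no edge into A2. Fixed point.
Pursuer's winning region = {j, k, l}.

j, k, l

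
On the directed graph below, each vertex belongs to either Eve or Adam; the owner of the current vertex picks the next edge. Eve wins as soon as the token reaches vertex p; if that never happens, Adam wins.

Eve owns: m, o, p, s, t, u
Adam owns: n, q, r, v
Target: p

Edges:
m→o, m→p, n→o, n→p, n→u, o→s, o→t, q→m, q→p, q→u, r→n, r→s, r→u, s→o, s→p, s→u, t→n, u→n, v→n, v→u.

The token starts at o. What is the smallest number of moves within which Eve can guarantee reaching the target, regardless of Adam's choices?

2

A0 = {p}
A1: add {m, s} — m (Eve) has m→p; s (Eve) has s→p.
A2: add {o} — o (Eve) has o→s.
A3 = A2; e.g. n (Adam) can still go to u. Fixed point.
o enters the attractor at level 2, so Eve can force the target in 2 moves from there.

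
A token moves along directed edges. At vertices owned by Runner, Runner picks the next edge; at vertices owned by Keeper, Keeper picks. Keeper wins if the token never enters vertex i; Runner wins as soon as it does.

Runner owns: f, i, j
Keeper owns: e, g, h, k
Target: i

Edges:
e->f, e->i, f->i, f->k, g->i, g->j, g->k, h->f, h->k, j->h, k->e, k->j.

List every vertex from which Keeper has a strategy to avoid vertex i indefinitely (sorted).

g, h, j, k

A0 = {i}
A1: add {f} — f (Runner) has f→i.
A2: add {e} — e (Keeper): all of {f, i} already in.
A3 = A2; e.g. g (Keeper) can still go to j. Fixed point.
Runner's attractor = {e, f, i}; Keeper avoids the target exactly from the complement.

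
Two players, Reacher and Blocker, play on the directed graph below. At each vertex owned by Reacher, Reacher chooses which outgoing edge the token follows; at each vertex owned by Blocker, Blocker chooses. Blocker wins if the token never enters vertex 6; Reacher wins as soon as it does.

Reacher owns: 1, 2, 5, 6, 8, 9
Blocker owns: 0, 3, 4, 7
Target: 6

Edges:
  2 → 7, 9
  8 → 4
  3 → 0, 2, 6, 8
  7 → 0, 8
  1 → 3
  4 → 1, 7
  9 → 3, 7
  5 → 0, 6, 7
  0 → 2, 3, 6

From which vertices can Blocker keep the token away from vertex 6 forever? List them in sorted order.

A0 = {6}
A1: add {5} — 5 (Reacher) has 5→6.
A2 = A1; e.g. 0 (Blocker) can still go to 2. Fixed point.
Reacher's attractor = {5, 6}; Blocker avoids the target exactly from the complement.

0, 1, 2, 3, 4, 7, 8, 9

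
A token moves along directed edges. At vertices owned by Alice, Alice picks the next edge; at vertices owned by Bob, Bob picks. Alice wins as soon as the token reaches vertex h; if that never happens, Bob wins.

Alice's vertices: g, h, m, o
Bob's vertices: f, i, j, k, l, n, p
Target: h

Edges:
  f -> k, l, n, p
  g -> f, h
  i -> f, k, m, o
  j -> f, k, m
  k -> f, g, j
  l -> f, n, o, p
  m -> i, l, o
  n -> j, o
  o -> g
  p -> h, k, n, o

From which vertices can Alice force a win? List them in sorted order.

g, h, m, o

A0 = {h}
A1: add {g} — g (Alice) has g→h.
A2: add {o} — o (Alice) has o→g.
A3: add {m} — m (Alice) has m→o.
A4 = A3; e.g. f (Bob) can still go to k. Fixed point.
Alice's winning region = {g, h, m, o}.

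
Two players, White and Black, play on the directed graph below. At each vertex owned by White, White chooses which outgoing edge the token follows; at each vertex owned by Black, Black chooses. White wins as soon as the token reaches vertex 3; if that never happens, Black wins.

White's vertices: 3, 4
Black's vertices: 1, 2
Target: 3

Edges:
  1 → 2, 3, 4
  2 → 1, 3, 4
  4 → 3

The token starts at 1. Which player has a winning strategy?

Black

A0 = {3}
A1: add {4} — 4 (White) has 4→3.
A2 = A1; e.g. 1 (Black) can still go to 2. Fixed point.
1 never enters the attractor, so Black can avoid the target forever.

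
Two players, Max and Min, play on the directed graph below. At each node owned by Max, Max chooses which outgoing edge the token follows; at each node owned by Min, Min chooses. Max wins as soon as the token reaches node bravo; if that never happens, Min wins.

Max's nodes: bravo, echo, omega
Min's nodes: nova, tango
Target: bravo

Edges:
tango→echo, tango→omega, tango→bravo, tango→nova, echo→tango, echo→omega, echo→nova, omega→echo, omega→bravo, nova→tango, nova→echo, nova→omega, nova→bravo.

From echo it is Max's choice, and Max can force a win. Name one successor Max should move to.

omega

A0 = {bravo}
A1: add {omega} — omega (Max) has omega→bravo.
A2: add {echo} — echo (Max) has echo→omega.
A3 = A2; e.g. tango (Min) can still go to nova. Fixed point.
From echo, successor omega is in the attractor (rank 1); the other successors nova, tango are not.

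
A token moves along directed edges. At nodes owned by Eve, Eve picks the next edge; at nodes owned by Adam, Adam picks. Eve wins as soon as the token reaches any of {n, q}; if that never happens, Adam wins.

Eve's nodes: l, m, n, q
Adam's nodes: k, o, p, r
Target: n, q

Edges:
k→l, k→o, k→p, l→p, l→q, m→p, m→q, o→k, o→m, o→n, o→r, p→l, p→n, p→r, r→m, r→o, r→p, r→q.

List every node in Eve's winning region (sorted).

l, m, n, q

A0 = {n, q}
A1: add {l, m} — l (Eve) has l→q; m (Eve) has m→q.
A2 = A1; e.g. k (Adam) can still go to o. Fixed point.
Eve's winning region = {l, m, n, q}.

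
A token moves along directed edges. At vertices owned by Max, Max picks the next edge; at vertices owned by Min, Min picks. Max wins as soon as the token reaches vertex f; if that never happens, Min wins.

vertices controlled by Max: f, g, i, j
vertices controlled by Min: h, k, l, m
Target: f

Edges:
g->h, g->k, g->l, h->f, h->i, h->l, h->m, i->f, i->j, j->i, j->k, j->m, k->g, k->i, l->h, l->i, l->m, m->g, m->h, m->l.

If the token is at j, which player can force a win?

A0 = {f}
A1: add {i} — i (Max) has i→f.
A2: add {j} — j (Max) has j→i.
A3 = A2; e.g. g (Max) has no edge into A2. Fixed point.
j ∈ A2, so Max can force the target.

Max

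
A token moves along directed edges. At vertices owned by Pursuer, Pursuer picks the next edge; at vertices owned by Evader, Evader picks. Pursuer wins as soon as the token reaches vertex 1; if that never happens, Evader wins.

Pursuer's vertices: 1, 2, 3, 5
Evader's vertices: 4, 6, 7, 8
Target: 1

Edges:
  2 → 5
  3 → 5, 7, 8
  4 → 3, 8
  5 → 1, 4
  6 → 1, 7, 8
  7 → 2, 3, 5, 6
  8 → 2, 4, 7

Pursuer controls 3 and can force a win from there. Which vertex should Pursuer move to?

A0 = {1}
A1: add {5} — 5 (Pursuer) has 5→1.
A2: add {2, 3} — 2 (Pursuer) has 2→5; 3 (Pursuer) has 3→5.
A3 = A2; e.g. 4 (Evader) can still go to 8. Fixed point.
From 3, successor 5 is in the attractor (rank 1); the other successors 7, 8 are not.

5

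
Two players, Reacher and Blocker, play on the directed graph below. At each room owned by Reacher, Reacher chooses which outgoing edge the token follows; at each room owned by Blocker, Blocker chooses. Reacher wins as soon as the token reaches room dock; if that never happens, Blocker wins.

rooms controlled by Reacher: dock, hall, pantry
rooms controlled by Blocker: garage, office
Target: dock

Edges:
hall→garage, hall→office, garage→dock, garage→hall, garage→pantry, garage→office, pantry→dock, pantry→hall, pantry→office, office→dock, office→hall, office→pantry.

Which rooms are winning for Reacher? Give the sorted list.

A0 = {dock}
A1: add {pantry} — pantry (Reacher) has pantry→dock.
A2 = A1; e.g. hall (Reacher) has no edge into A1. Fixed point.
Reacher's winning region = {dock, pantry}.

dock, pantry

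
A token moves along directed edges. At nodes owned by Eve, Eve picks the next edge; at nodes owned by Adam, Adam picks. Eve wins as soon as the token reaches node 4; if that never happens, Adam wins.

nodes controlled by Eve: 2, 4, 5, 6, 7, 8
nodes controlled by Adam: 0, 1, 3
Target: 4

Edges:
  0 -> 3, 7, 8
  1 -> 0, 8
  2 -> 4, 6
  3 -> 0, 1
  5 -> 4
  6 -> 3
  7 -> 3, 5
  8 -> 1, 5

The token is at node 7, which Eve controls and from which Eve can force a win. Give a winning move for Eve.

5

A0 = {4}
A1: add {2, 5} — 2 (Eve) has 2→4; 5 (Eve) has 5→4.
A2: add {7, 8} — 7 (Eve) has 7→5; 8 (Eve) has 8→5.
A3 = A2; e.g. 0 (Adam) can still go to 3. Fixed point.
From 7, successor 5 is in the attractor (rank 1); the other successor 3 is not.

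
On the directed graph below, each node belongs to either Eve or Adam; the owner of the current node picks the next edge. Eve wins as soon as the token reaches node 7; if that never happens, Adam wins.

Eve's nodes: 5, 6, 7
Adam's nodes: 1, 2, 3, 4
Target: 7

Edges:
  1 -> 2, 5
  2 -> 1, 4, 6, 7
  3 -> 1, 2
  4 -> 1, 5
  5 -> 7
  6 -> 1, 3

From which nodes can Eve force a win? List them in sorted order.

A0 = {7}
A1: add {5} — 5 (Eve) has 5→7.
A2 = A1; e.g. 1 (Adam) can still go to 2. Fixed point.
Eve's winning region = {5, 7}.

5, 7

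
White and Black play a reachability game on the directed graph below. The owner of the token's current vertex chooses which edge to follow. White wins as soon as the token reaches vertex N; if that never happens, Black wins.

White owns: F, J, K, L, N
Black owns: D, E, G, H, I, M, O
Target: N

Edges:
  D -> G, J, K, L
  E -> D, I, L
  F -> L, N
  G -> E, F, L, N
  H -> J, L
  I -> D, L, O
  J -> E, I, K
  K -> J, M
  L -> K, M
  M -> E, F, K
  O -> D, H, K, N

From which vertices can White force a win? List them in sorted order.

A0 = {N}
A1: add {F} — F (White) has F→N.
A2 = A1; e.g. D (Black) can still go to G. Fixed point.
White's winning region = {F, N}.

F, N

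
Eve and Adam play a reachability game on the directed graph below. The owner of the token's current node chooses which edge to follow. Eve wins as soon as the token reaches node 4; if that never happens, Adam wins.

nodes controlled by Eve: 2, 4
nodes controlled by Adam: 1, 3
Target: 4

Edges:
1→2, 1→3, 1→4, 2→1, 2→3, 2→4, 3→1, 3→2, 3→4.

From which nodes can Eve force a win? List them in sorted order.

A0 = {4}
A1: add {2} — 2 (Eve) has 2→4.
A2 = A1; e.g. 1 (Adam) can still go to 3. Fixed point.
Eve's winning region = {2, 4}.

2, 4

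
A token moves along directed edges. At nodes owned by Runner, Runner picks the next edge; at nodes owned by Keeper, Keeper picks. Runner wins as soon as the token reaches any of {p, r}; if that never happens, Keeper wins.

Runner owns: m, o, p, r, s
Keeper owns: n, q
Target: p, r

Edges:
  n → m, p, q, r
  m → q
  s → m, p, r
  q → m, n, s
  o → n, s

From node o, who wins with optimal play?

A0 = {p, r}
A1: add {s} — s (Runner) has s→p.
A2: add {o} — o (Runner) has o→s.
A3 = A2; e.g. m (Runner) has no edge into A2. Fixed point.
o ∈ A2, so Runner can force the target.

Runner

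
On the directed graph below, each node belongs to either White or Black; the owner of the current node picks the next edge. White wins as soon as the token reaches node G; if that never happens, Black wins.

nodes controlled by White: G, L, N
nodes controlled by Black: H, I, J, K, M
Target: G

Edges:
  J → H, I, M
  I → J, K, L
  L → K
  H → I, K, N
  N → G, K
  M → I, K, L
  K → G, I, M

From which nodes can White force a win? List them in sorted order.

G, N

A0 = {G}
A1: add {N} — N (White) has N→G.
A2 = A1; e.g. H (Black) can still go to I. Fixed point.
White's winning region = {G, N}.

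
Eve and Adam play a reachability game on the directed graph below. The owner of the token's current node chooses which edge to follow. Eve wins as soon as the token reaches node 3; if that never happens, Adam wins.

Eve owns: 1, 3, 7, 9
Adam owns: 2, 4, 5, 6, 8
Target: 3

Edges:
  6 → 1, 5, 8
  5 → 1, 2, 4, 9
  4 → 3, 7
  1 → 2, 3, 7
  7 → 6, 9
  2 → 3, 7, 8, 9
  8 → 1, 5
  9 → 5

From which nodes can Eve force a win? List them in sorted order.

1, 3

A0 = {3}
A1: add {1} — 1 (Eve) has 1→3.
A2 = A1; e.g. 2 (Adam) can still go to 7. Fixed point.
Eve's winning region = {1, 3}.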